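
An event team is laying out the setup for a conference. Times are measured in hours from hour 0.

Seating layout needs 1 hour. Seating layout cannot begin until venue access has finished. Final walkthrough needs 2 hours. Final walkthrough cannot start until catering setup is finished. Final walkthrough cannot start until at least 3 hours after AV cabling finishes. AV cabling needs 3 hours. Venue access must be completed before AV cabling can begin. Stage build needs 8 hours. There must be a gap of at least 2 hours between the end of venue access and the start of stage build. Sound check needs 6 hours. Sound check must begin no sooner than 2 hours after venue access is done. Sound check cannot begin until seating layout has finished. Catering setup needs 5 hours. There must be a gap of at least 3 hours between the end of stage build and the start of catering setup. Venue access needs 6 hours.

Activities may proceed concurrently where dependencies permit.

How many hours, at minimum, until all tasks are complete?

26

Nothing blocks venue access, so it runs from hour 0 to hour 6.
After venue access (finishes hour 6), seating layout can start at hour 6 and finishes at hour 7.
For sound check: venue access (finishes hour 6, plus 2-hour gap → hour 8); seating layout (finishes hour 7). Taking the maximum gives a start of hour 8, and it finishes at 8 + 6 = hour 14.
AV cabling cannot begin until venue access (finishes hour 6). It runs from hour 6 to 6 + 3 = hour 9.
Stage build cannot begin until venue access (finishes hour 6, plus 2-hour gap → hour 8). It runs from hour 8 to 8 + 8 = hour 16.
After stage build (finishes hour 16, plus 3-hour gap → hour 19), catering setup can start at hour 19 and finishes at hour 24.
Final walkthrough needs all of catering setup (finishes hour 24); AV cabling (finishes hour 9, plus 3-hour gap → hour 12). That puts its earliest start at hour 24; it finishes at 24 + 2 = hour 26.
All tasks are finished once the last one completes. Finish times: Venue access at 6, Stage build at 16, AV cabling at 9, Seating layout at 7, Catering setup at 24, Sound check at 14, Final walkthrough at 26. The latest is hour 26.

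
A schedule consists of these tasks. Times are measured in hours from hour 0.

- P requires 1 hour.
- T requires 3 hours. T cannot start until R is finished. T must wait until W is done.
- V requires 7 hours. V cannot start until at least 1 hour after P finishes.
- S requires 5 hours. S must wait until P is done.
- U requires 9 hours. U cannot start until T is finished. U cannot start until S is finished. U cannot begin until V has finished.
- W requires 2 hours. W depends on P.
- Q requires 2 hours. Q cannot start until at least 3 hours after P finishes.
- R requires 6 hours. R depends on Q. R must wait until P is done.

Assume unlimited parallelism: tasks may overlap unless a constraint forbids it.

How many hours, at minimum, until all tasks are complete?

24

P can start immediately at hour 0; it finishes at hour 1.
W cannot begin until P (finishes hour 1). It runs from hour 1 to 1 + 2 = hour 3.
V cannot begin until P (finishes hour 1, plus 1-hour gap → hour 2). It runs from hour 2 to 2 + 7 = hour 9.
After P (finishes hour 1), S can start at hour 1 and finishes at hour 6.
After P (finishes hour 1, plus 3-hour gap → hour 4), Q can start at hour 4 and finishes at hour 6.
R needs all of Q (finishes hour 6); P (finishes hour 1). That puts its earliest start at hour 6; it finishes at 6 + 6 = hour 12.
T needs all of R (finishes hour 12); W (finishes hour 3). That puts its earliest start at hour 12; it finishes at 12 + 3 = hour 15.
U cannot start until T (finishes hour 15); S (finishes hour 6); V (finishes hour 9). The controlling bound is hour 15, so U finishes at 15 + 9 = hour 24.
All tasks are finished once the last one completes. Finish times: P at 1, Q at 6, R at 12, S at 6, T at 15, U at 24, V at 9, W at 3. The latest is hour 24.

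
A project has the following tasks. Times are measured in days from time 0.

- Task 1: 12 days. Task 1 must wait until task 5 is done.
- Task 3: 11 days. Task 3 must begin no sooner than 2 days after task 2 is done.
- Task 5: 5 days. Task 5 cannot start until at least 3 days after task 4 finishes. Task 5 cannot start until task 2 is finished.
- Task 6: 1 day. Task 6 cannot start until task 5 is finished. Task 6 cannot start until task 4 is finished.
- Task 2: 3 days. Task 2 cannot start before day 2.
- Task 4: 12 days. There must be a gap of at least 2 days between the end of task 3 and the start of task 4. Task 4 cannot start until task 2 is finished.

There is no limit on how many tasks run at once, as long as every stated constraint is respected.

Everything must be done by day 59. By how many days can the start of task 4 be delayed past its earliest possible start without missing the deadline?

After its own release at day 2, task 2 can start at day 2 and finishes at day 5.
Task 3 waits on task 2 (finishes day 5, plus 2-day gap → day 7), so it starts at day 7 and finishes at 7 + 11 = day 18.
For task 4: task 3 (finishes day 18, plus 2-day gap → day 20); task 2 (finishes day 5). Taking the maximum gives a start of day 20, and it finishes at 20 + 12 = day 32.

Working backward from the deadline:
To finish by day 59, task 1 (duration 12) must start no later than day 47.
Task 6 must finish by day 59; it takes 1 day, so it must start by 59 − 1 = day 58.
Task 5 feeds task 1 (must start by day 47); task 6 (must start by day 58). Taking the minimum, task 5 must finish by day 47 and start by 47 − 5 = day 42.
Task 4 has several dependents: task 5 (must start by day 42, minus 3-day gap → day 39); task 6 (must start by day 58). The earliest of those limits is day 39, so task 4 must start by 39 − 12 = day 27.
So task 4 can start as early as day 20 and as late as day 27, giving 27 − 20 = 7 days of slack.

7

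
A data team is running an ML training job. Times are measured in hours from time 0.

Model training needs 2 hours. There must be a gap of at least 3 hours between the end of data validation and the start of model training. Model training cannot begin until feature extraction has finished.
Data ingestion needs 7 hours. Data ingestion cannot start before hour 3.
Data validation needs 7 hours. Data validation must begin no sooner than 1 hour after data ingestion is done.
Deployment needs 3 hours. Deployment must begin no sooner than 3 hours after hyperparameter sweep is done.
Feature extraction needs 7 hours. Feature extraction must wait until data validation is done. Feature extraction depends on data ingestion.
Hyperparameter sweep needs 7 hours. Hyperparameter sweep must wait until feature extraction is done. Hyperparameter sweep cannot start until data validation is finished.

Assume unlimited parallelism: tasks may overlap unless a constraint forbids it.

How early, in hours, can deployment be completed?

38

After its own release at hour 3, data ingestion can start at hour 3 and finishes at hour 10.
After data ingestion (finishes hour 10, plus 1-hour gap → hour 11), data validation can start at hour 11 and finishes at hour 18.
Feature extraction needs all of data validation (finishes hour 18); data ingestion (finishes hour 10). That puts its earliest start at hour 18; it finishes at 18 + 7 = hour 25.
Hyperparameter sweep cannot start until feature extraction (finishes hour 25); data validation (finishes hour 18). The controlling bound is hour 25, so hyperparameter sweep finishes at 25 + 7 = hour 32.
After hyperparameter sweep (finishes hour 32, plus 3-hour gap → hour 35), deployment can start at hour 35 and finishes at hour 38.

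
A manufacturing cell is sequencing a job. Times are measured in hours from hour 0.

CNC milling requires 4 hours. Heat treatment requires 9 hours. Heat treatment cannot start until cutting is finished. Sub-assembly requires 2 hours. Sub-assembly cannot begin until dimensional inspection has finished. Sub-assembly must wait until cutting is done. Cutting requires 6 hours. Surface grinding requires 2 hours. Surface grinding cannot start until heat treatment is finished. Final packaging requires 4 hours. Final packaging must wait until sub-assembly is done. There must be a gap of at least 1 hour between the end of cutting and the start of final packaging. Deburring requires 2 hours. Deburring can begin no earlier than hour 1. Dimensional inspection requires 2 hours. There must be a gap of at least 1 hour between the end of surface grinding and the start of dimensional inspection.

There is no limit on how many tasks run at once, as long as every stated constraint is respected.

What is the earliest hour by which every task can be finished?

26

Nothing blocks CNC milling, so it runs from hour 0 to hour 4.
Deburring waits on its own release at hour 1, so it starts at hour 1 and finishes at 1 + 2 = hour 3.
Cutting has no prerequisites, so it starts at hour 0 and finishes at hour 6.
After cutting (finishes hour 6), heat treatment can start at hour 6 and finishes at hour 15.
Surface grinding cannot begin until heat treatment (finishes hour 15). It runs from hour 15 to 15 + 2 = hour 17.
Dimensional inspection cannot begin until surface grinding (finishes hour 17, plus 1-hour gap → hour 18). It runs from hour 18 to 18 + 2 = hour 20.
Sub-assembly needs all of dimensional inspection (finishes hour 20); cutting (finishes hour 6). That puts its earliest start at hour 20; it finishes at 20 + 2 = hour 22.
Final packaging cannot start until sub-assembly (finishes hour 22); cutting (finishes hour 6, plus 1-hour gap → hour 7). The controlling bound is hour 22, so final packaging finishes at 22 + 4 = hour 26.
All tasks are finished once the last one completes. Finish times: Cutting at 6, Deburring at 3, CNC milling at 4, Heat treatment at 15, Surface grinding at 17, Dimensional inspection at 20, Sub-assembly at 22, Final packaging at 26. The latest is hour 26.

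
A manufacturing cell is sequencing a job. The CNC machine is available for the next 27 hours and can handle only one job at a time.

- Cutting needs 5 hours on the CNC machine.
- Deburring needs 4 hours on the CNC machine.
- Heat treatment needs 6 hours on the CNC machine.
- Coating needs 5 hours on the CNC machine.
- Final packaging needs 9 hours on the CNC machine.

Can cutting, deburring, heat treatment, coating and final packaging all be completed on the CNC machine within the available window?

No

Running back to back, the jobs need 5 + 4 + 6 + 5 + 9 = 29 hours on the CNC machine.
Since 29 > 27, they cannot all fit.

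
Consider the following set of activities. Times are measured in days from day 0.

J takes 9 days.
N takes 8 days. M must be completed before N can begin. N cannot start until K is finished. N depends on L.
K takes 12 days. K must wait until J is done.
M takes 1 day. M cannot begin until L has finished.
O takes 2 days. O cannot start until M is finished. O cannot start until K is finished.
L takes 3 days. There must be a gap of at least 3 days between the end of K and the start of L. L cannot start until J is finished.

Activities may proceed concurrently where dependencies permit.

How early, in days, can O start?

28

Nothing blocks J, so it runs from day 0 to day 9.
After J (finishes day 9), K can start at day 9 and finishes at day 21.
L cannot start until K (finishes day 21, plus 3-day gap → day 24); J (finishes day 9). The controlling bound is day 24, so L finishes at 24 + 3 = day 27.
After L (finishes day 27), M can start at day 27 and finishes at day 28.
O waits on M (finishes day 28); K (finishes day 21). The latest of these is day 28, which is the earliest O can start.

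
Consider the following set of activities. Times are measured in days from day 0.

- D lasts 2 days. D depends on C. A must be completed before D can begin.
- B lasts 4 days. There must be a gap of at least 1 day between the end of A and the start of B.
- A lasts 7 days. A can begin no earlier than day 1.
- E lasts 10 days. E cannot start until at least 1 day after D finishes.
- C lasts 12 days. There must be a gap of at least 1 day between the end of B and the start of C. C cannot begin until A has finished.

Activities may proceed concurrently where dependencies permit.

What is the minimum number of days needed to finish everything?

39

A waits on its own release at day 1, so it starts at day 1 and finishes at 1 + 7 = day 8.
After A (finishes day 8, plus 1-day gap → day 9), B can start at day 9 and finishes at day 13.
C cannot start until B (finishes day 13, plus 1-day gap → day 14); A (finishes day 8). The controlling bound is day 14, so C finishes at 14 + 12 = day 26.
D cannot start until C (finishes day 26); A (finishes day 8). The controlling bound is day 26, so D finishes at 26 + 2 = day 28.
After D (finishes day 28, plus 1-day gap → day 29), E can start at day 29 and finishes at day 39.
All tasks are finished once the last one completes. Finish times: A at 8, B at 13, C at 26, D at 28, E at 39. The latest is day 39.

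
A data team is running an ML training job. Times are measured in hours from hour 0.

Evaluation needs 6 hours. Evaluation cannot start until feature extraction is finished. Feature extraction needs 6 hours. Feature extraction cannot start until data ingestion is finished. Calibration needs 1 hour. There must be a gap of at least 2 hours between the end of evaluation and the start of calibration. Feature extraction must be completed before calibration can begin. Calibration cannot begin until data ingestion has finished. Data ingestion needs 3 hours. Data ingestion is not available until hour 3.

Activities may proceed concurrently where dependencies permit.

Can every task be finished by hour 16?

No

After its own release at hour 3, data ingestion can start at hour 3 and finishes at hour 6.
Feature extraction cannot begin until data ingestion (finishes hour 6). It runs from hour 6 to 6 + 6 = hour 12.
After feature extraction (finishes hour 12), evaluation can start at hour 12 and finishes at hour 18.
Calibration needs all of evaluation (finishes hour 18, plus 2-hour gap → hour 20); feature extraction (finishes hour 12); data ingestion (finishes hour 6). That puts its earliest start at hour 20; it finishes at 20 + 1 = hour 21.
The earliest everything can be done is hour 21, which is after the deadline of 16, so it is not possible.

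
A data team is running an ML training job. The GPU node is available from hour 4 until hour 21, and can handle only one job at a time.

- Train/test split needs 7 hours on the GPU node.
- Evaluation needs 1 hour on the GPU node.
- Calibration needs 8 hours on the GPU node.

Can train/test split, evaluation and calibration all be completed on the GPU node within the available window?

The GPU node window is 21 − 4 = 17 hours.
Running back to back, the jobs need 7 + 1 + 8 = 16 hours on the GPU node.
Since 16 ≤ 17, they fit within the window.

Yes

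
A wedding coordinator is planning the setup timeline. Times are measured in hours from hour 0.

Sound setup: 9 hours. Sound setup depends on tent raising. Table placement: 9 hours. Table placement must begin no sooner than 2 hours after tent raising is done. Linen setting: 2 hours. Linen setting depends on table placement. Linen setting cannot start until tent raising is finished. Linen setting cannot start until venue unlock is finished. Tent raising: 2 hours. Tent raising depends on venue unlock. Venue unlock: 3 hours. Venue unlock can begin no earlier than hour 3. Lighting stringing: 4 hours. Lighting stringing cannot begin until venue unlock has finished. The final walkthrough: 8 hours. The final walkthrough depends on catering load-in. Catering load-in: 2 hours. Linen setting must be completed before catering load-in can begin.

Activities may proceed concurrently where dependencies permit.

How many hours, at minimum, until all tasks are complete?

31

Venue unlock waits on its own release at hour 3, so it starts at hour 3 and finishes at 3 + 3 = hour 6.
Lighting stringing waits on venue unlock (finishes hour 6), so it starts at hour 6 and finishes at 6 + 4 = hour 10.
Tent raising cannot begin until venue unlock (finishes hour 6). It runs from hour 6 to 6 + 2 = hour 8.
Sound setup waits on tent raising (finishes hour 8), so it starts at hour 8 and finishes at 8 + 9 = hour 17.
Table placement waits on tent raising (finishes hour 8, plus 2-hour gap → hour 10), so it starts at hour 10 and finishes at 10 + 9 = hour 19.
Linen setting cannot start until table placement (finishes hour 19); tent raising (finishes hour 8); venue unlock (finishes hour 6). The controlling bound is hour 19, so linen setting finishes at 19 + 2 = hour 21.
Catering load-in waits on linen setting (finishes hour 21), so it starts at hour 21 and finishes at 21 + 2 = hour 23.
The final walkthrough cannot begin until catering load-in (finishes hour 23). It runs from hour 23 to 23 + 8 = hour 31.
All tasks are finished once the last one completes. Finish times: Venue unlock at 6, Tent raising at 8, Table placement at 19, Linen setting at 21, Lighting stringing at 10, Sound setup at 17, Catering load-in at 23, The final walkthrough at 31. The latest is hour 31.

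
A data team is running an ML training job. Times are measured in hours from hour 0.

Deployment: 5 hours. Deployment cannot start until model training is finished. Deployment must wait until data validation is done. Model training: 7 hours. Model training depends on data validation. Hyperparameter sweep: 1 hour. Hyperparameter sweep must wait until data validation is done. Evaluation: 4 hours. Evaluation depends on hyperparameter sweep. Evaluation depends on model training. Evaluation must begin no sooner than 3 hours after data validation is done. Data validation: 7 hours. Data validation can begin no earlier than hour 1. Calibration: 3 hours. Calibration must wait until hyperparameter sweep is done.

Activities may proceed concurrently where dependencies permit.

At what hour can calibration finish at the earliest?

12

After its own release at hour 1, data validation can start at hour 1 and finishes at hour 8.
Hyperparameter sweep cannot begin until data validation (finishes hour 8). It runs from hour 8 to 8 + 1 = hour 9.
Calibration waits on hyperparameter sweep (finishes hour 9), so it starts at hour 9 and finishes at 9 + 3 = hour 12.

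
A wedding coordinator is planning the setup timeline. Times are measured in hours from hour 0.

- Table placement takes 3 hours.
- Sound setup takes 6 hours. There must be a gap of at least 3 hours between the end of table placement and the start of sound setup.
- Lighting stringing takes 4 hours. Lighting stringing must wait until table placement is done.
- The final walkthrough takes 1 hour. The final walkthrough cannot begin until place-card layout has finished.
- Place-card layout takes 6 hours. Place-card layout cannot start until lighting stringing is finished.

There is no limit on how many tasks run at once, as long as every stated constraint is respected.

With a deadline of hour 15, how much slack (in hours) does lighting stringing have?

1

Table placement has no prerequisites, so it starts at hour 0 and finishes at hour 3.
After table placement (finishes hour 3), lighting stringing can start at hour 3 and finishes at hour 7.

Working backward from the deadline:
The final walkthrough must finish by hour 15; it takes 1 hour, so it must start by 15 − 1 = hour 14.
Place-card layout has to be done before the final walkthrough (must start by hour 14). That means finishing by hour 14, i.e. starting by 14 − 6 = hour 8.
Lighting stringing must finish before place-card layout (must start by hour 8). With a 4-hour duration, lighting stringing must start by 8 − 4 = hour 4.
So lighting stringing can start as early as hour 3 and as late as hour 4, giving 4 − 3 = 1 hour of slack.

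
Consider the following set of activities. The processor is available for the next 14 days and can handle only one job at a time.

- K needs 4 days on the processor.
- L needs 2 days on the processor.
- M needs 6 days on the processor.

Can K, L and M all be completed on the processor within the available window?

Running back to back, the jobs need 4 + 2 + 6 = 12 days on the processor.
Since 12 ≤ 14, they fit within the window.

Yes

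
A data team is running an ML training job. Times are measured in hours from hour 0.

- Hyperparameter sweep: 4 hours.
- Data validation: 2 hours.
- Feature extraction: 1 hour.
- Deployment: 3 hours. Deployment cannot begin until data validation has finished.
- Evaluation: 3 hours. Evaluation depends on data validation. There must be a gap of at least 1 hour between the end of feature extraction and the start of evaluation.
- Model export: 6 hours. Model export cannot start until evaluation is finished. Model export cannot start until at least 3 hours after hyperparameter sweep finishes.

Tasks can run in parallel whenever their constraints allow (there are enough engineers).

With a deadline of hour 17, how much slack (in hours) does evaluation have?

Feature extraction has no prerequisites, so it starts at hour 0 and finishes at hour 1.
Nothing blocks data validation, so it runs from hour 0 to hour 2.
Evaluation has to wait for data validation (finishes hour 2); feature extraction (finishes hour 1, plus 1-hour gap → hour 2). The latest of these is hour 2, so evaluation runs hour 2 to 2 + 3 = hour 5.

Working backward from the deadline:
Nothing follows model export; the deadline of hour 17 is its only limit. It must start by 17 − 6 = hour 11.
Since model export (must start by hour 11) depends on it, evaluation must finish by hour 11. Backing off its 3-hour duration gives a latest start of hour 8.
So evaluation can start as early as hour 2 and as late as hour 8, giving 8 − 2 = 6 hours of slack.

6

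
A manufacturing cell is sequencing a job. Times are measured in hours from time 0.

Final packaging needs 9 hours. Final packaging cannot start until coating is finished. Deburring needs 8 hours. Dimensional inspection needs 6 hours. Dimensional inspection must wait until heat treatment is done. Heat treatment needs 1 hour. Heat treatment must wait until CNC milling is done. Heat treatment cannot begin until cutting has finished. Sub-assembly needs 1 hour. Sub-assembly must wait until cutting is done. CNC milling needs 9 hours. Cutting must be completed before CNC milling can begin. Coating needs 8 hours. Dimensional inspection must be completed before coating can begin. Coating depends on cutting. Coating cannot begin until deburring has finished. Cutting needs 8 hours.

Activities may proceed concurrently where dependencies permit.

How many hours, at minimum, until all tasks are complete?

41

Deburring has no prerequisites, so it starts at hour 0 and finishes at hour 8.
Cutting can start immediately at hour 0; it finishes at hour 8.
After cutting (finishes hour 8), sub-assembly can start at hour 8 and finishes at hour 9.
After cutting (finishes hour 8), CNC milling can start at hour 8 and finishes at hour 17.
Heat treatment cannot start until CNC milling (finishes hour 17); cutting (finishes hour 8). The controlling bound is hour 17, so heat treatment finishes at 17 + 1 = hour 18.
After heat treatment (finishes hour 18), dimensional inspection can start at hour 18 and finishes at hour 24.
Coating has to wait for dimensional inspection (finishes hour 24); cutting (finishes hour 8); deburring (finishes hour 8). The latest of these is hour 24, so coating runs hour 24 to 24 + 8 = hour 32.
Final packaging waits on coating (finishes hour 32), so it starts at hour 32 and finishes at 32 + 9 = hour 41.
All tasks are finished once the last one completes. Finish times: Cutting at 8, Deburring at 8, CNC milling at 17, Heat treatment at 18, Dimensional inspection at 24, Coating at 32, Sub-assembly at 9, Final packaging at 41. The latest is hour 41.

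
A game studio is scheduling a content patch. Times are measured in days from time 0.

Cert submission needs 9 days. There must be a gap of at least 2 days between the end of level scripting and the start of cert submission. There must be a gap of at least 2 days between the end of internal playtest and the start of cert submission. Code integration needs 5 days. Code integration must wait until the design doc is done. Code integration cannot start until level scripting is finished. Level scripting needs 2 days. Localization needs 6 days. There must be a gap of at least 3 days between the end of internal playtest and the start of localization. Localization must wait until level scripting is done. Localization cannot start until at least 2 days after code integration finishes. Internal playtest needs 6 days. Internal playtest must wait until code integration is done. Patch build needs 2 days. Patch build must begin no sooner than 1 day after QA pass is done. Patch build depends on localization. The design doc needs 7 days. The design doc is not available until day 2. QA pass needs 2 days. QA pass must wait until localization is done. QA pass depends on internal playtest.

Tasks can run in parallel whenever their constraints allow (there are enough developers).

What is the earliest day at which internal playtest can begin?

14

Level scripting can start immediately at day 0; it finishes at day 2.
After its own release at day 2, the design doc can start at day 2 and finishes at day 9.
Code integration has to wait for the design doc (finishes day 9); level scripting (finishes day 2). The latest of these is day 9, so code integration runs day 9 to 9 + 5 = day 14.
Internal playtest waits on code integration (finishes day 14), so the earliest it can start is day 14.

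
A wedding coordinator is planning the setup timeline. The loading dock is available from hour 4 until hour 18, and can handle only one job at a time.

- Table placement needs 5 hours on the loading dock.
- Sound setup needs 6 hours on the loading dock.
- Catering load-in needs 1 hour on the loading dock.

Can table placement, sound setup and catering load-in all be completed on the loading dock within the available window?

Yes

The loading dock window is 18 − 4 = 14 hours.
Running back to back, the jobs need 5 + 6 + 1 = 12 hours on the loading dock.
Since 12 ≤ 14, they fit within the window.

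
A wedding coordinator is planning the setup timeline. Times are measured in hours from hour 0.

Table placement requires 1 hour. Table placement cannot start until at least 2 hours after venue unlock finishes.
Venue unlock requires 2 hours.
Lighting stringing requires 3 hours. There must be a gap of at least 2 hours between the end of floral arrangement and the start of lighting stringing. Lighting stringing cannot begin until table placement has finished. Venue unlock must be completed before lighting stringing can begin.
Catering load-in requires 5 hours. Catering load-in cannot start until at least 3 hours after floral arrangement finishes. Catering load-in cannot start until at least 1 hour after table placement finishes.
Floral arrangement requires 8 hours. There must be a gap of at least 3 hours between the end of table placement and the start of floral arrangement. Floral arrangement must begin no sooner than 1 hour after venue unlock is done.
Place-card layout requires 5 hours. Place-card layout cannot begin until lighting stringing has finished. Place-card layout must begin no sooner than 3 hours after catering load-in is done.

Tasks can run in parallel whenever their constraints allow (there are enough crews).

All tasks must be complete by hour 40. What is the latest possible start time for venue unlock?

Place-card layout must finish by hour 40; it takes 5 hours, so it must start by 40 − 5 = hour 35.
Lighting stringing feeds into place-card layout (must start by hour 35); so lighting stringing must finish by hour 35 and therefore start by hour 32.
Catering load-in must finish before place-card layout (must start by hour 35, minus 3-hour gap → hour 32). With a 5-hour duration, catering load-in must start by 32 − 5 = hour 27.
For floral arrangement: lighting stringing (must start by hour 32, minus 2-hour gap → hour 30); catering load-in (must start by hour 27, minus 3-hour gap → hour 24). The most restrictive is hour 24; with an 8-hour duration, floral arrangement must start by hour 16.
Table placement must finish in time for floral arrangement (must start by hour 16, minus 3-hour gap → hour 13); lighting stringing (must start by hour 32); catering load-in (must start by hour 27, minus 1-hour gap → hour 26). The tightest is hour 13, so table placement must start by 13 − 1 = hour 12.
Venue unlock must finish in time for table placement (must start by hour 12, minus 2-hour gap → hour 10); floral arrangement (must start by hour 16, minus 1-hour gap → hour 15); lighting stringing (must start by hour 32). The tightest is hour 10, so venue unlock must start by 10 − 2 = hour 8.

8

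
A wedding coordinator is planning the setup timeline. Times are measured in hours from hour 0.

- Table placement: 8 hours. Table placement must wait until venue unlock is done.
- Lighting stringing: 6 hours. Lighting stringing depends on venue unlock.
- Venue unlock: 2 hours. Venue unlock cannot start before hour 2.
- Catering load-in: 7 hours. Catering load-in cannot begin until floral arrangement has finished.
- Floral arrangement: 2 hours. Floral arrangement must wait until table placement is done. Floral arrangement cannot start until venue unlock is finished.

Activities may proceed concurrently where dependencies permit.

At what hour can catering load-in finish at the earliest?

Venue unlock cannot begin until its own release at hour 2. It runs from hour 2 to 2 + 2 = hour 4.
After venue unlock (finishes hour 4), table placement can start at hour 4 and finishes at hour 12.
Floral arrangement has to wait for table placement (finishes hour 12); venue unlock (finishes hour 4). The latest of these is hour 12, so floral arrangement runs hour 12 to 12 + 2 = hour 14.
Catering load-in waits on floral arrangement (finishes hour 14), so it starts at hour 14 and finishes at 14 + 7 = hour 21.

21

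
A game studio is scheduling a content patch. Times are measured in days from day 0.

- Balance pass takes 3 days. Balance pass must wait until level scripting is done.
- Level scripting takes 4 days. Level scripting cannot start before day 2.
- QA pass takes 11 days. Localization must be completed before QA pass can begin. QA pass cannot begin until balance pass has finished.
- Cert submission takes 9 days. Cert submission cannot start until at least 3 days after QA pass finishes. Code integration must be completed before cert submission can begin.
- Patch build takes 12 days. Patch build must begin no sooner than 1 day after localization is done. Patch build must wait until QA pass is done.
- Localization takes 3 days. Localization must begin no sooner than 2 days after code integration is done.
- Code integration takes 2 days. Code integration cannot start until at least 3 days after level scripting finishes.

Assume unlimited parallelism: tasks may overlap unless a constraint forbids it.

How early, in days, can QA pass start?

16

Level scripting waits on its own release at day 2, so it starts at day 2 and finishes at 2 + 4 = day 6.
Balance pass cannot begin until level scripting (finishes day 6). It runs from day 6 to 6 + 3 = day 9.
After level scripting (finishes day 6, plus 3-day gap → day 9), code integration can start at day 9 and finishes at day 11.
Localization cannot begin until code integration (finishes day 11, plus 2-day gap → day 13). It runs from day 13 to 13 + 3 = day 16.
QA pass waits on localization (finishes day 16); balance pass (finishes day 9). The latest of these is day 16, which is the earliest QA pass can start.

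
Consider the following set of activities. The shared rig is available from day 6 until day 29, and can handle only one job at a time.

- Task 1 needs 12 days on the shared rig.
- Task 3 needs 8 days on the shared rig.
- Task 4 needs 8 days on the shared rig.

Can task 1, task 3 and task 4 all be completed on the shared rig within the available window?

No

The shared rig window is 29 − 6 = 23 days.
Running back to back, the jobs need 12 + 8 + 8 = 28 days on the shared rig.
Since 28 > 23, they cannot all fit.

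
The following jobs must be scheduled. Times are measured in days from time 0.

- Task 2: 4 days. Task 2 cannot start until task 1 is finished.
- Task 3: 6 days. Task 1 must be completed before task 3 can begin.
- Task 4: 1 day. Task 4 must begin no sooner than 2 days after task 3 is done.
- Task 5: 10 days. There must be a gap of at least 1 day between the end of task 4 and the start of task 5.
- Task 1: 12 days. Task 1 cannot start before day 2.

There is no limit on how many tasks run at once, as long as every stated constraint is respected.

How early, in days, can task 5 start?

After its own release at day 2, task 1 can start at day 2 and finishes at day 14.
Task 3 cannot begin until task 1 (finishes day 14). It runs from day 14 to 14 + 6 = day 20.
After task 3 (finishes day 20, plus 2-day gap → day 22), task 4 can start at day 22 and finishes at day 23.
Task 5 waits on task 4 (finishes day 23, plus 1-day gap → day 24), so the earliest it can start is day 24.

24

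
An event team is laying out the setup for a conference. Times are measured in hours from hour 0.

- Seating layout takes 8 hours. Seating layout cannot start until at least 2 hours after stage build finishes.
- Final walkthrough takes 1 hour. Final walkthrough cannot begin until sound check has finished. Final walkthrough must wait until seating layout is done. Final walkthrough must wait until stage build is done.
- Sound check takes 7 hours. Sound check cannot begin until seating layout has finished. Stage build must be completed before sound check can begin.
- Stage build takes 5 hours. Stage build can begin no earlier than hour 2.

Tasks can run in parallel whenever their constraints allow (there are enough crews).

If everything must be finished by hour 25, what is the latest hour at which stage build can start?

Nothing follows final walkthrough; the deadline of hour 25 is its only limit. It must start by 25 − 1 = hour 24.
Sound check has to be done before final walkthrough (must start by hour 24). That means finishing by hour 24, i.e. starting by 24 − 7 = hour 17.
For seating layout: sound check (must start by hour 17); final walkthrough (must start by hour 24). The most restrictive is hour 17; with an 8-hour duration, seating layout must start by hour 9.
Stage build must finish in time for seating layout (must start by hour 9, minus 2-hour gap → hour 7); sound check (must start by hour 17); final walkthrough (must start by hour 24). The tightest is hour 7, so stage build must start by 7 − 5 = hour 2.

2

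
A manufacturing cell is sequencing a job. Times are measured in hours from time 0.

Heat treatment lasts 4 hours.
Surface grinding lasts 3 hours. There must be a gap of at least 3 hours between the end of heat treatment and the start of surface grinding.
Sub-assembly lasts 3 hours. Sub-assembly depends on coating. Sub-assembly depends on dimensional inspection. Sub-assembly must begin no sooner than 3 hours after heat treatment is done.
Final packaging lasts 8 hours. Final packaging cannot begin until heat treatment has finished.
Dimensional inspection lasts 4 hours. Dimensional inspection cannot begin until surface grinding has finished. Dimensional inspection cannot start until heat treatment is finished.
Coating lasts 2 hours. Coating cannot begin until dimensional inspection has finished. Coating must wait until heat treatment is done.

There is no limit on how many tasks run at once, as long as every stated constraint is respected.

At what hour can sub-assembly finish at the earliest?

Nothing blocks heat treatment, so it runs from hour 0 to hour 4.
Surface grinding waits on heat treatment (finishes hour 4, plus 3-hour gap → hour 7), so it starts at hour 7 and finishes at 7 + 3 = hour 10.
Dimensional inspection has to wait for surface grinding (finishes hour 10); heat treatment (finishes hour 4). The latest of these is hour 10, so dimensional inspection runs hour 10 to 10 + 4 = hour 14.
For coating: dimensional inspection (finishes hour 14); heat treatment (finishes hour 4). Taking the maximum gives a start of hour 14, and it finishes at 14 + 2 = hour 16.
Sub-assembly needs all of coating (finishes hour 16); dimensional inspection (finishes hour 14); heat treatment (finishes hour 4, plus 3-hour gap → hour 7). That puts its earliest start at hour 16; it finishes at 16 + 3 = hour 19.

19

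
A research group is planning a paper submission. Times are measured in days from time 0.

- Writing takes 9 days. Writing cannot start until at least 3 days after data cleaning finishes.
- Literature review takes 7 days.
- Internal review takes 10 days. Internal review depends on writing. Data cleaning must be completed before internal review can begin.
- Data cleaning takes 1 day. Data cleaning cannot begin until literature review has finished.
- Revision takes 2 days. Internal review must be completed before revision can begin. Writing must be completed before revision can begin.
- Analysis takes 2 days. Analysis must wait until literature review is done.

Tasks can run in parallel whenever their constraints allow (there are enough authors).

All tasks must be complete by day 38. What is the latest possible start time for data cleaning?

13

Revision must finish by day 38; it takes 2 days, so it must start by 38 − 2 = day 36.
Internal review must finish before revision (must start by day 36). With a 10-day duration, internal review must start by 36 − 10 = day 26.
Writing feeds internal review (must start by day 26); revision (must start by day 36). Taking the minimum, writing must finish by day 26 and start by 26 − 9 = day 17.
Data cleaning must finish in time for writing (must start by day 17, minus 3-day gap → day 14); internal review (must start by day 26). The tightest is day 14, so data cleaning must start by 14 − 1 = day 13.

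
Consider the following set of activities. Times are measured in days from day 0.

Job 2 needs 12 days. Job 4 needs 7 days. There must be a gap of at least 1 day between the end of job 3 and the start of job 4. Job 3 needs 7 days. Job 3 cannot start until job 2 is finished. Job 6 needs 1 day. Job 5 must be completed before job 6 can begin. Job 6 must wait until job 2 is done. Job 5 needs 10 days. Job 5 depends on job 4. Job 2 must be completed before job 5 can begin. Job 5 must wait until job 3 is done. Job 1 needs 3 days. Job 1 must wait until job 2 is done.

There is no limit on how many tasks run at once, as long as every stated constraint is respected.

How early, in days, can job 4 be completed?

Job 2 can start immediately at day 0; it finishes at day 12.
After job 2 (finishes day 12), job 3 can start at day 12 and finishes at day 19.
Job 4 waits on job 3 (finishes day 19, plus 1-day gap → day 20), so it starts at day 20 and finishes at 20 + 7 = day 27.

27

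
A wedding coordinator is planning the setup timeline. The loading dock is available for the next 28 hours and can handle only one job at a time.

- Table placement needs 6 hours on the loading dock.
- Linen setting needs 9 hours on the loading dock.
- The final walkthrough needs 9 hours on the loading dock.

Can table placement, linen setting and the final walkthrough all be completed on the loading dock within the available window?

Yes

Running back to back, the jobs need 6 + 9 + 9 = 24 hours on the loading dock.
Since 24 ≤ 28, they fit within the window.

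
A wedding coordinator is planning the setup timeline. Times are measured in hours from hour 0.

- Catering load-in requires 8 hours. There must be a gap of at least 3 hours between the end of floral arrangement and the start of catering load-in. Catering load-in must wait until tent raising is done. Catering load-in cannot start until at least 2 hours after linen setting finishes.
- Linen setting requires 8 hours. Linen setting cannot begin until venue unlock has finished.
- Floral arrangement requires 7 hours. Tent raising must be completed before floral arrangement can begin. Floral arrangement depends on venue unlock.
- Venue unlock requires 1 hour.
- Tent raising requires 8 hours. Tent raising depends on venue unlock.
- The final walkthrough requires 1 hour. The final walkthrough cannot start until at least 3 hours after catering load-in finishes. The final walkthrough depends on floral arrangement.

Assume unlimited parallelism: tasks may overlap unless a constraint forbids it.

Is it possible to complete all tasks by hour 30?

No

Venue unlock can start immediately at hour 0; it finishes at hour 1.
Linen setting cannot begin until venue unlock (finishes hour 1). It runs from hour 1 to 1 + 8 = hour 9.
Tent raising cannot begin until venue unlock (finishes hour 1). It runs from hour 1 to 1 + 8 = hour 9.
For floral arrangement: tent raising (finishes hour 9); venue unlock (finishes hour 1). Taking the maximum gives a start of hour 9, and it finishes at 9 + 7 = hour 16.
Catering load-in has to wait for floral arrangement (finishes hour 16, plus 3-hour gap → hour 19); tent raising (finishes hour 9); linen setting (finishes hour 9, plus 2-hour gap → hour 11). The latest of these is hour 19, so catering load-in runs hour 19 to 19 + 8 = hour 27.
The final walkthrough has to wait for catering load-in (finishes hour 27, plus 3-hour gap → hour 30); floral arrangement (finishes hour 16). The latest of these is hour 30, so the final walkthrough runs hour 30 to 30 + 1 = hour 31.
The earliest everything can be done is hour 31, which is after the deadline of 30, so it is not possible.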